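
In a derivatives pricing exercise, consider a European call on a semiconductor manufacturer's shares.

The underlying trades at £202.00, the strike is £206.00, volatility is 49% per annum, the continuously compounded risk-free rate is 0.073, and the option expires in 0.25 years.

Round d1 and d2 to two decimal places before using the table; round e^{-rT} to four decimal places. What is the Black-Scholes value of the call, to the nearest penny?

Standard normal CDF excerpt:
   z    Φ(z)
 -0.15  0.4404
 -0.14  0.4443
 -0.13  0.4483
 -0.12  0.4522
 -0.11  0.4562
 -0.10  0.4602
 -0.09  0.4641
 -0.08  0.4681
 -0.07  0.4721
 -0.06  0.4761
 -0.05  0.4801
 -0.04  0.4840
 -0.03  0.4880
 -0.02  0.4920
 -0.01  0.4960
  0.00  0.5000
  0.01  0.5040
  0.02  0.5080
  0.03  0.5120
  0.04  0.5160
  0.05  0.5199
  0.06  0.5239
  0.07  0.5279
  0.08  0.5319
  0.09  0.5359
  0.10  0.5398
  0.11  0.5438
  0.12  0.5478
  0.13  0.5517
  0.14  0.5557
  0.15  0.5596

σ√T = 0.49·√0.25 = 0.2450
d₁ = [ln(202/206) + (0.073 + 0.49²/2)·0.25] / 0.2450 = [-0.0196 + 0.0483] / 0.2450 = 0.1170 which rounds to 0.12
d₂ = d₁ − σ√T = 0.1170 − 0.2450 = -0.1280 which rounds to -0.13
e^(−rT) = e^(−0.073·0.25) = 0.9819
N(d₁) = N(0.12) = 0.5478;  N(d₂) = N(-0.13) = 0.4483
C = 202·0.5478 − 206·0.9819·0.4483 = 110.6556 − 90.6783 = 19.9773

£19.98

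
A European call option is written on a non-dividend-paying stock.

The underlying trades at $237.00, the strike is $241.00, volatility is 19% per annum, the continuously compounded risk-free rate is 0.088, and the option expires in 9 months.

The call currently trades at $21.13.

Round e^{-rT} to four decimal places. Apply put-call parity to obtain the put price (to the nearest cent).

$9.73

e^(−rT) = e^(−0.088·0.75) = 0.9361
Put-call parity: C − P = S − K·e^(−rT) = 237 − 241·0.9361 = 237 − 225.6001 = 11.3999
P = C − (C − P) = 21.13 − (11.3999) = 9.7301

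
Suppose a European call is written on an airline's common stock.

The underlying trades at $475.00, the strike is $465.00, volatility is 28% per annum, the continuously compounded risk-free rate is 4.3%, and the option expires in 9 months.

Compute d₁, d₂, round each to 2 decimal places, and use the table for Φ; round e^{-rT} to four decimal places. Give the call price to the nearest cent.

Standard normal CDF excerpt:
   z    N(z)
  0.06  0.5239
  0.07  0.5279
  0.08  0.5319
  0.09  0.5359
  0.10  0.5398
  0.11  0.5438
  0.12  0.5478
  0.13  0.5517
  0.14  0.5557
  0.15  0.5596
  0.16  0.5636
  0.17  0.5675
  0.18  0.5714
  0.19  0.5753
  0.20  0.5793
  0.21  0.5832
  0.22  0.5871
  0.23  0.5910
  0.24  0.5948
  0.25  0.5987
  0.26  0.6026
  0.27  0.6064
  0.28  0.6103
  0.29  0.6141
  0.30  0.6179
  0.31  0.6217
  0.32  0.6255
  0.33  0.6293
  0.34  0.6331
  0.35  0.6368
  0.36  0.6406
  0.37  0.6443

$57.67

σ√T = 0.28 × 0.8660 = 0.2425
ln(S/K) + (r + σ²/2)T = ln(475/465) + (0.043 + 0.28²/2)·0.75 = 0.0213 + 0.0616 = 0.0829
d₁ = 0.0829 / 0.2425 = 0.3420 → 0.34
d₂ = d₁ − σ√T = 0.3420 − 0.2425 = 0.0995 → 0.10
e^(−rT) = e^(−0.043·0.75) = 0.9683
N(d₁) = N(0.34) = 0.6331;  N(d₂) = N(0.10) = 0.5398
C = 475·0.6331 − 465·0.9683·0.5398 = 300.7225 − 243.0501 = 57.6724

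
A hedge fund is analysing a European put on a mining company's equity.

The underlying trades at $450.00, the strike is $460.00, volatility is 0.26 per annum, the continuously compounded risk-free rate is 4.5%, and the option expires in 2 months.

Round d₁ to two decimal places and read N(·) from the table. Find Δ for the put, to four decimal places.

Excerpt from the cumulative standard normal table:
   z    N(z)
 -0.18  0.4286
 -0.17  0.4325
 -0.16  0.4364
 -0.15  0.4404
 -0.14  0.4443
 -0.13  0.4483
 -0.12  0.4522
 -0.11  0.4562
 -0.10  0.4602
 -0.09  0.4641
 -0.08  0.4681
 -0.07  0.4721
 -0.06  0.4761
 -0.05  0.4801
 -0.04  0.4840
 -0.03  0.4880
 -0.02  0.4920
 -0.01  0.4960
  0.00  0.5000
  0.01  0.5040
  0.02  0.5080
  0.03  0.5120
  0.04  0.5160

-0.5319

σ√T = 0.26 × 0.4082 = 0.1061
ln(S/K) + (r + σ²/2)T = ln(450/460) + (0.045 + 0.26²/2)·0.1667 = -0.0220 + 0.0131 = -0.0088
d₁ = -0.0088 / 0.1061 = -0.0833 ≈ -0.08
N(d₁) = N(-0.08) = 0.4681
Δ_put = N(d₁) − 1 = 0.4681 − 1 = -0.5319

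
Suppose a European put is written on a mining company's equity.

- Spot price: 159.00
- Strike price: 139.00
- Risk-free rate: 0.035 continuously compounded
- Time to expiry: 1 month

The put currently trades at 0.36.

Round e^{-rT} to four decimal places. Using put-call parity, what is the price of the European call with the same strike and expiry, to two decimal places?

20.76

e^(−rT) = e^(−0.035·0.08333) = 0.9971
Put-call parity: C − P = S − K·e^(−rT) = 159 − 139·0.9971 = 159 − 138.5969 = 20.4031
C = P + (C − P) = 0.36 + (20.4031) = 20.7631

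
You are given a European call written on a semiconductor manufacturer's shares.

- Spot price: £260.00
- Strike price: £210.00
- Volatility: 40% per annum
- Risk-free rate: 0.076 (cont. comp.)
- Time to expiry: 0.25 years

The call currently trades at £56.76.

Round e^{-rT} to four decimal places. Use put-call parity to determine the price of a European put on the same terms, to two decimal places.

exp(−rT) = exp(−0.076·0.25) = 0.9812
Put-call parity: C − P = S − K·e^(−rT) = 260 − 210·0.9812 = 260 − 206.0520 = 53.9480
P = C − (C − P) = 56.76 − (53.9480) = 2.8120

£2.81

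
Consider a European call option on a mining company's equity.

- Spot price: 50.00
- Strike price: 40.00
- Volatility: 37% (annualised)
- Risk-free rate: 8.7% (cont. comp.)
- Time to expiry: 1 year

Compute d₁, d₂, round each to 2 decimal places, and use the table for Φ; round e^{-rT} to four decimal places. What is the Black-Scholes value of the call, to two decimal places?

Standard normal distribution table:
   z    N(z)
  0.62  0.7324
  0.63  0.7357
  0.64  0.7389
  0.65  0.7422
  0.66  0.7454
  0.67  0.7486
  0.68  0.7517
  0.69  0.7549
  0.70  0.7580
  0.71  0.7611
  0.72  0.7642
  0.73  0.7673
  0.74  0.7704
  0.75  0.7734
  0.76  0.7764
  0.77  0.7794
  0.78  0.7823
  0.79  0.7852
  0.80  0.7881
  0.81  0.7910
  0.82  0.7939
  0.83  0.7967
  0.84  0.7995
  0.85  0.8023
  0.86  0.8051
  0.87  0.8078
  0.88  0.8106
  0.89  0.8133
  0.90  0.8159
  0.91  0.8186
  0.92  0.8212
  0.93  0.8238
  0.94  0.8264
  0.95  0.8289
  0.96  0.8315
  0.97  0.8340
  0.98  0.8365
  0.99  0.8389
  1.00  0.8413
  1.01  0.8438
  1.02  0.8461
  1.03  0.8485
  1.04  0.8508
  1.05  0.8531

15.09

T = 1;  σ√T = 0.3700
d₁ = [ln(50/40) + (0.087 + 0.37²/2)·1] / 0.3700 = [0.2231 + 0.1554] / 0.3700 = 1.0232 ⇒ 1.02
d₂ = d₁ − σ√T = 1.0232 − 0.3700 = 0.6532 ⇒ 0.65
exp(−rT) = exp(−0.087·1) = 0.9167
N(d₁) = N(1.02) = 0.8461;  N(d₂) = N(0.65) = 0.7422
C = 50·0.8461 − 40·0.9167·0.7422 = 42.3050 − 27.2150 = 15.0900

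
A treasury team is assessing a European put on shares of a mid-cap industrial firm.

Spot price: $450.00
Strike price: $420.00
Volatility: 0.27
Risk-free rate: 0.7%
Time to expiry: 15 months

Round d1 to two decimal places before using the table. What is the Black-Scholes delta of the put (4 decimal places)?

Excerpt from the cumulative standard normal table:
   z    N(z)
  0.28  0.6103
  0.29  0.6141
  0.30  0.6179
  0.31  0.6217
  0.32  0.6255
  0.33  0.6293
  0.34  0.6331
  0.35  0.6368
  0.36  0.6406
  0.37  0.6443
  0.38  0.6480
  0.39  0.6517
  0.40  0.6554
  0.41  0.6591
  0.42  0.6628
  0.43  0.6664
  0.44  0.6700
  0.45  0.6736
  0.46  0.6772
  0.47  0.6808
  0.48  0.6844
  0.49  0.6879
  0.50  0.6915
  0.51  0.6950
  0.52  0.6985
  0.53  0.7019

σ√T = 0.27·√1.25 = 0.3019
d₁ = [ln(450/420) + (0.007 + ½·0.27²)·1.25] / (σ√T) = (0.0690 + 0.0543) / 0.3019 = 0.4085 ⇒ 0.41
N(d₁) = N(0.41) = 0.6591
Δ_put = N(d₁) − 1 = 0.6591 − 1 = -0.3409

-0.3409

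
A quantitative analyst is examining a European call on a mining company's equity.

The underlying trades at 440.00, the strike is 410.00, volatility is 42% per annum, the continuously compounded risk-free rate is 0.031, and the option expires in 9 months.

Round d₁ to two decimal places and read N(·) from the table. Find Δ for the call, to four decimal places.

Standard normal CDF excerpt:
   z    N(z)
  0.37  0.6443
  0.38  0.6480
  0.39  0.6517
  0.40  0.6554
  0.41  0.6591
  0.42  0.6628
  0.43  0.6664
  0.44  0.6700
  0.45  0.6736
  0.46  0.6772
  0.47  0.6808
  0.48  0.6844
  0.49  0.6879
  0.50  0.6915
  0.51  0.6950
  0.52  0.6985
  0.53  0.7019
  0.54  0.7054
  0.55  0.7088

0.6700

σ√T = 0.42 × 0.8660 = 0.3637
ln(S/K) + (r + σ²/2)T = ln(440/410) + (0.031 + 0.42²/2)·0.75 = 0.0706 + 0.0894 = 0.1600
d₁ = 0.1600 / 0.3637 = 0.4399 which rounds to 0.44
N(d₁) = N(0.44) = 0.6700
Δ_call = N(d₁) = 0.6700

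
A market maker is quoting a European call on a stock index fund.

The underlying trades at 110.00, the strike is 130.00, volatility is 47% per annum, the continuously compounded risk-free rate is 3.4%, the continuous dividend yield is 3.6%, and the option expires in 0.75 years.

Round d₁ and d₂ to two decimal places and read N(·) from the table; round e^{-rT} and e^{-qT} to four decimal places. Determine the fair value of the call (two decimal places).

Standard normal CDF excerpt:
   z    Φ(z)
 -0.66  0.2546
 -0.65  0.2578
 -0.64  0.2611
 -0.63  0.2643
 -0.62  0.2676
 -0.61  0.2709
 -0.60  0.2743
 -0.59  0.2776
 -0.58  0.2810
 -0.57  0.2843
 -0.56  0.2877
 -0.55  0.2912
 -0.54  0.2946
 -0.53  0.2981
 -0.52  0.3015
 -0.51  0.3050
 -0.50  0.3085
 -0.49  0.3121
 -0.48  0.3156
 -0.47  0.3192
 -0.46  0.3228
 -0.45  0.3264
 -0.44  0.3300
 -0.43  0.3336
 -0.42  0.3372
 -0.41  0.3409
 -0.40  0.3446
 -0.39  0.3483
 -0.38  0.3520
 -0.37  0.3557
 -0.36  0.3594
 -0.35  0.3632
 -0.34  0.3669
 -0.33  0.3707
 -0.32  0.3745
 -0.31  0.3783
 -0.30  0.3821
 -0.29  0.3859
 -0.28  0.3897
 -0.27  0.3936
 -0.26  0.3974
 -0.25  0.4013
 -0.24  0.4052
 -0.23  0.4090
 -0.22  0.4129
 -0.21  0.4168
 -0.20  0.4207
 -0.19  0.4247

T = 0.75;  σ√T = 0.4070
d₁ = [ln(110/130) + (0.034 − 0.036 + 0.47²/2)·0.75] / 0.4070 = [-0.1671 + 0.0813] / 0.4070 = -0.2106 ≈ -0.21
d₂ = d₁ − σ√T = -0.2106 − 0.4070 = -0.6176 ≈ -0.62
exp(−qT) = exp(−0.036·0.75) = 0.9734;  exp(−rT) = exp(−0.034·0.75) = 0.9748
N(d₁) = N(-0.21) = 0.4168;  N(d₂) = N(-0.62) = 0.2676
C = 110·0.9734·0.4168 − 130·0.9748·0.2676 = 44.6284 − 33.9113 = 10.7171

10.72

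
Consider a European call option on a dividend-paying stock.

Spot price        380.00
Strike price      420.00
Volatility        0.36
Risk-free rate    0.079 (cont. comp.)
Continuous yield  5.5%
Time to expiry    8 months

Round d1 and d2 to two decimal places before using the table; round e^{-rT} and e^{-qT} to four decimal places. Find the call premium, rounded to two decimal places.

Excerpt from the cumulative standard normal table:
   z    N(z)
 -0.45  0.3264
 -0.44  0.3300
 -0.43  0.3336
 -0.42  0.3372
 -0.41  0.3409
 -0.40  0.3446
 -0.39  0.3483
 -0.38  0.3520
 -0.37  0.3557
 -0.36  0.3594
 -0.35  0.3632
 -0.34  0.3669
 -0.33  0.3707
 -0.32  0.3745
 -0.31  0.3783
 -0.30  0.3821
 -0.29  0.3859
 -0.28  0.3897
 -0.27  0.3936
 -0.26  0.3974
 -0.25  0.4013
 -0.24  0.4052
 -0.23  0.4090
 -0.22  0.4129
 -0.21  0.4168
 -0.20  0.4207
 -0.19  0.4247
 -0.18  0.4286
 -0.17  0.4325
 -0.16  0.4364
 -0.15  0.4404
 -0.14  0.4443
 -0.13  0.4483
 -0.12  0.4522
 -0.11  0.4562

σ√T = 0.36 × 0.8165 = 0.2939
d₁ = [ln(380/420) + (0.079 − 0.055 + 0.36²/2)·0.6667] / 0.2939 = [-0.1001 + 0.0592] / 0.2939 = -0.1391 which rounds to -0.14
d₂ = d₁ − σ√T = -0.1391 − 0.2939 = -0.4330 which rounds to -0.43
e^(−qT) = e^(−0.055·0.6667) = 0.9640;  e^(−rT) = e^(−0.079·0.6667) = 0.9487
N(d₁) = N(-0.14) = 0.4443;  N(d₂) = N(-0.43) = 0.3336
C = 380·0.9640·0.4443 − 420·0.9487·0.3336 = 162.7560 − 132.9243 = 29.8317

29.83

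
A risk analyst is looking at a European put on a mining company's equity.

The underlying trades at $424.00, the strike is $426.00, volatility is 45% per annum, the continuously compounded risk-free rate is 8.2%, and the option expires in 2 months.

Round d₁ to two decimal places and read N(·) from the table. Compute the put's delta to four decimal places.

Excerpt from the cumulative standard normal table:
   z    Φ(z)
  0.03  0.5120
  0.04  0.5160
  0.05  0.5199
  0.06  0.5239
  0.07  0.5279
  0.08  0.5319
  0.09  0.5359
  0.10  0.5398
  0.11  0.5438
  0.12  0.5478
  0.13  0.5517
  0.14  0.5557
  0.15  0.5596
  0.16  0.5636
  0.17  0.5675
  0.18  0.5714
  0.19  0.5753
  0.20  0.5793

T = 0.1667;  σ√T = 0.1837
d₁ = [ln(424/426) + (0.082 + 0.45²/2)·0.1667] / 0.1837 = [-0.0047 + 0.0305] / 0.1837 = 0.1406 ≈ 0.14
N(d₁) = N(0.14) = 0.5557
Δ_put = N(d₁) − 1 = 0.5557 − 1 = -0.4443

-0.4443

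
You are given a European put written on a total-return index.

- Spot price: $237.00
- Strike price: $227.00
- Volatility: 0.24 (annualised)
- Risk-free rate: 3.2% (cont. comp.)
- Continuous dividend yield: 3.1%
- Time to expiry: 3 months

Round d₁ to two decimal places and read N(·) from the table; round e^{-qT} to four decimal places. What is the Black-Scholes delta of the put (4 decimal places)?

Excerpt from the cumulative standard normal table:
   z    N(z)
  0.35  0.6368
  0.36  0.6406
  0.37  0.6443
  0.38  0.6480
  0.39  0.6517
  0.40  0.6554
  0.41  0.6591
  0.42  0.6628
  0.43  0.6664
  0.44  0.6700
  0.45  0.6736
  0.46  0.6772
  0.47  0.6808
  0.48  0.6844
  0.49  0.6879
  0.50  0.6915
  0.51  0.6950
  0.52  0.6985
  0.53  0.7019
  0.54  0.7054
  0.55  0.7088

-0.3346

σ√T = 0.24·√0.25 = 0.1200
d₁ = [ln(237/227) + (0.032 − 0.031 + 0.24²/2)·0.25] / 0.1200 = [0.0431 + 0.0075] / 0.1200 = 0.4213 which rounds to 0.42
N(d₁) = N(0.42) = 0.6628
Δ_put = e^(−qT)·(N(d₁) − 1) = 0.9923·(0.6628 − 1) = -0.3346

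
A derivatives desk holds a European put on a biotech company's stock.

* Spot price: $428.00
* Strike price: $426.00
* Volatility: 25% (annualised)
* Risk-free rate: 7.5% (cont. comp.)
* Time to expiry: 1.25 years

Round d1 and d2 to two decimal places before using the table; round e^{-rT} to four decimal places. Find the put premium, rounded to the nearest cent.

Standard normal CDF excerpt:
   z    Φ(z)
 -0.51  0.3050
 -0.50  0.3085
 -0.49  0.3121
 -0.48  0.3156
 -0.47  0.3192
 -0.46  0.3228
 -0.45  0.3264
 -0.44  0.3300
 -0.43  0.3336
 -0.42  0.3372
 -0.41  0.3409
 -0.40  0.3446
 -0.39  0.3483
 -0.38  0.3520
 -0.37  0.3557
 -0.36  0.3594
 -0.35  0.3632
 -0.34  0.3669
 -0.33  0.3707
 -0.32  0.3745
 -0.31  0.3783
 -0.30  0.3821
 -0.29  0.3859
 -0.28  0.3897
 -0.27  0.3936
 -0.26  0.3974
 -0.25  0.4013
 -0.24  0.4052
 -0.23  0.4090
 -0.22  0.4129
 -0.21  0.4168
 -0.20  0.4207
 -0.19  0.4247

σ√T = 0.25·√1.25 = 0.2795
ln(S/K) + (r + σ²/2)T = ln(428/426) + (0.075 + 0.25²/2)·1.25 = 0.0047 + 0.1328 = 0.1375
d₁ = 0.1375 / 0.2795 = 0.4919 → 0.49
d₂ = d₁ − σ√T = 0.4919 − 0.2795 = 0.2124 → 0.21
e^(−rT) = e^(−0.075·1.25) = 0.9105
N(−d₂) = N(-0.21) = 0.4168;  N(−d₁) = N(-0.49) = 0.3121
P = 426·0.9105·0.4168 − 428·0.3121 = 161.6655 − 133.5788 = 28.0867

$28.09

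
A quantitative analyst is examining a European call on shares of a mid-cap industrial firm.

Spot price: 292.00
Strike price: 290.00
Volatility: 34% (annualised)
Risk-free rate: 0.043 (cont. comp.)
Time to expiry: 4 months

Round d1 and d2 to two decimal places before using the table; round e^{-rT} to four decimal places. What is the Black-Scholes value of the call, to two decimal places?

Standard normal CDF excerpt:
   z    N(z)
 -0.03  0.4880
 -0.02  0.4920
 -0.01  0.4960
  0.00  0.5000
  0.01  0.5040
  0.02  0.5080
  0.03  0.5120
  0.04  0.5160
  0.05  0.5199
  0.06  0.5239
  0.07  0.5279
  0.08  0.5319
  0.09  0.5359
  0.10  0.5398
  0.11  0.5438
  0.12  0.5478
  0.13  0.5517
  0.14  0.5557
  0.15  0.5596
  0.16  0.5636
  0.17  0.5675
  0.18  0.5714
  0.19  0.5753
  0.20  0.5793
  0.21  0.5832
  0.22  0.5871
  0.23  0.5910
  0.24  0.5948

T = 0.3333;  σ√T = 0.1963
d₁ = [ln(292/290) + (0.043 + ½·0.34²)·0.3333] / (σ√T) = (0.0069 + 0.0336) / 0.1963 = 0.2062 which rounds to 0.21
d₂ = 0.2062 − 0.1963 = 0.0099 which rounds to 0.01
exp(−rT) = exp(−0.043·0.3333) = 0.9858
C = 292·N(0.21) − 290·0.9858·N(0.01) = 292·0.5832 − 290·0.9858·0.5040 = 170.2944 − 144.0845 = 26.2099

26.21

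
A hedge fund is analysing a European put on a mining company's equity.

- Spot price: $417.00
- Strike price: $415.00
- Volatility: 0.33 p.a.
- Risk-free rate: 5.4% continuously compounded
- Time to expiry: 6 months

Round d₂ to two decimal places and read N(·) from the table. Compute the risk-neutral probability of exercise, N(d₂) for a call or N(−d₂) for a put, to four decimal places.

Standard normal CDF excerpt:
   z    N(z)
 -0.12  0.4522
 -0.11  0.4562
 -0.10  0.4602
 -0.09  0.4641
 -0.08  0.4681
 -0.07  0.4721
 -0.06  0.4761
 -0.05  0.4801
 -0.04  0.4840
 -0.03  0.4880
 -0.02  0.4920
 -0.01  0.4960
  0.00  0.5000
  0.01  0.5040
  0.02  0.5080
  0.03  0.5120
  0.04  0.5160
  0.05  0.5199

σ√T = 0.33 × 0.7071 = 0.2333
d₁ = [ln(417/415) + (0.054 + 0.33²/2)·0.5] / 0.2333 = [0.0048 + 0.0542] / 0.2333 = 0.2530 which rounds to 0.25
d₂ = d₁ − σ√T = 0.2530 − 0.2333 = 0.0196 which rounds to 0.02
Pr(exercise) under Q = N(−d₂) = N(-0.02) = 0.4920

0.4920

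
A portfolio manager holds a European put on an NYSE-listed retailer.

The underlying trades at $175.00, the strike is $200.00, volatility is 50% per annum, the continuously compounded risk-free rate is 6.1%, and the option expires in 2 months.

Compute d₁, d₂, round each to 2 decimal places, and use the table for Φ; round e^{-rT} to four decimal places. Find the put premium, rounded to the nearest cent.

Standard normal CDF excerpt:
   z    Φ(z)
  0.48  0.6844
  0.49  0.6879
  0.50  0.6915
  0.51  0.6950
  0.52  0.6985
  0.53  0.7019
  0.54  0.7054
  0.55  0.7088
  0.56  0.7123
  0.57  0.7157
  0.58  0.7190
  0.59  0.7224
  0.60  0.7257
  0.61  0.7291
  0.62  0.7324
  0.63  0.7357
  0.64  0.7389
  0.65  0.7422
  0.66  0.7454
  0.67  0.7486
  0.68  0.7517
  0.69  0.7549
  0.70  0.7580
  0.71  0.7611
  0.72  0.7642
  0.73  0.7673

T = 0.1667;  σ√T = 0.2041
d₁ = [ln(175/200) + (0.061 + ½·0.5²)·0.1667] / (σ√T) = (-0.1335 + 0.0310) / 0.2041 = -0.5023 ≈ -0.50
d₂ = -0.5023 − 0.2041 = -0.7064 ≈ -0.71
e^(−rT) = e^(−0.061·0.1667) = 0.9899
P = 200·0.9899·N(0.71) − 175·N(0.50) = 200·0.9899·0.7611 − 175·0.6915 = 150.6826 − 121.0125 = 29.6701

$29.67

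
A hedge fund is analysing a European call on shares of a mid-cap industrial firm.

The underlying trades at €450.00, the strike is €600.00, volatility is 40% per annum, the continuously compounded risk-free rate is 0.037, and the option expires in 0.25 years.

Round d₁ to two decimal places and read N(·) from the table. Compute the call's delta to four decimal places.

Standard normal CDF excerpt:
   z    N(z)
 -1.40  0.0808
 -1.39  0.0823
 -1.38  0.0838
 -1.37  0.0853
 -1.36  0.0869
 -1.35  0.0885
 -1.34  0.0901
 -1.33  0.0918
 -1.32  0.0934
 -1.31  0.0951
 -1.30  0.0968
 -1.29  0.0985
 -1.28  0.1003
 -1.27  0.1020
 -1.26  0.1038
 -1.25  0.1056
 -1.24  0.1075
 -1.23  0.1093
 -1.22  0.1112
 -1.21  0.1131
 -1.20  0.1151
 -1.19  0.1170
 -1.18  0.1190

σ√T = 0.4 × 0.5000 = 0.2000
d₁ = [ln(450/600) + (0.037 + 0.4²/2)·0.25] / 0.2000 = [-0.2877 + 0.0293] / 0.2000 = -1.2922 ≈ -1.29
N(d₁) = N(-1.29) = 0.0985
Δ_call = N(d₁) = 0.0985

0.0985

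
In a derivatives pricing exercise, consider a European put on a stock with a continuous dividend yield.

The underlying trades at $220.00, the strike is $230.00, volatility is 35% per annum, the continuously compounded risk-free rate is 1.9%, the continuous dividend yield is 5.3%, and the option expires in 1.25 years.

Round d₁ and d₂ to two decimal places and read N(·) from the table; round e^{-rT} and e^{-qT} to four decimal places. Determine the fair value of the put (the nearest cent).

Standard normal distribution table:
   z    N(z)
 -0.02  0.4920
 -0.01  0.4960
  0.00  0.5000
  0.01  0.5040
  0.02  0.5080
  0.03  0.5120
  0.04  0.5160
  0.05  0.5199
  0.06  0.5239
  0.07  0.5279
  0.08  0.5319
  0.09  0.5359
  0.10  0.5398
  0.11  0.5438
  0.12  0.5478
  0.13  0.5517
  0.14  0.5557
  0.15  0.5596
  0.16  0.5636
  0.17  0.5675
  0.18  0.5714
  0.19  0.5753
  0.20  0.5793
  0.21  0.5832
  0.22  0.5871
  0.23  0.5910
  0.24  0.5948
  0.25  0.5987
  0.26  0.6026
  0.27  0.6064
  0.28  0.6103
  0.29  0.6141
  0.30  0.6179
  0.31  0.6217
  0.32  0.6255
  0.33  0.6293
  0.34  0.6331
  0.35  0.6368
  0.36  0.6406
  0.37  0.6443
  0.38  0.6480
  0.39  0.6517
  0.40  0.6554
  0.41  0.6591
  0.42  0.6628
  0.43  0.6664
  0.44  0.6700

σ√T = 0.35 × 1.1180 = 0.3913
d₁ = [ln(220/230) + (0.019 − 0.053 + 0.35²/2)·1.25] / 0.3913 = [-0.0445 + 0.0341] / 0.3913 = -0.0265 which rounds to -0.03
d₂ = d₁ − σ√T = -0.0265 − 0.3913 = -0.4179 which rounds to -0.42
exp(−qT) = exp(−0.053·1.25) = 0.9359;  exp(−rT) = exp(−0.019·1.25) = 0.9765
N(−d₂) = N(0.42) = 0.6628;  N(−d₁) = N(0.03) = 0.5120
P = 230·0.9765·0.6628 − 220·0.9359·0.5120 = 148.8616 − 105.4198 = 43.4418

$43.44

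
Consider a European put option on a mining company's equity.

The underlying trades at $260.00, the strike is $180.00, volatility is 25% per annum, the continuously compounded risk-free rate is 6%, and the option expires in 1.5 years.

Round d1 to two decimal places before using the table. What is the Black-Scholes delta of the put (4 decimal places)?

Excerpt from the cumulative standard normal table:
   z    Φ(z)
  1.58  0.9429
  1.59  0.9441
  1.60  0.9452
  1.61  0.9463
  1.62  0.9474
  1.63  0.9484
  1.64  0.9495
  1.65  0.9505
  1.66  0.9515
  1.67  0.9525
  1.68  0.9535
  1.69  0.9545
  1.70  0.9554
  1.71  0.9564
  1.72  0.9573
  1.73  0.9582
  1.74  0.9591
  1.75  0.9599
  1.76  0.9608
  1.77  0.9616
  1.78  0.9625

-0.0495

T = 1.5;  σ√T = 0.3062
d₁ = [ln(260/180) + (0.06 + 0.25²/2)·1.5] / 0.3062 = [0.3677 + 0.1369] / 0.3062 = 1.6480 → 1.65
N(d₁) = N(1.65) = 0.9505
Δ_put = N(d₁) − 1 = 0.9505 − 1 = -0.0495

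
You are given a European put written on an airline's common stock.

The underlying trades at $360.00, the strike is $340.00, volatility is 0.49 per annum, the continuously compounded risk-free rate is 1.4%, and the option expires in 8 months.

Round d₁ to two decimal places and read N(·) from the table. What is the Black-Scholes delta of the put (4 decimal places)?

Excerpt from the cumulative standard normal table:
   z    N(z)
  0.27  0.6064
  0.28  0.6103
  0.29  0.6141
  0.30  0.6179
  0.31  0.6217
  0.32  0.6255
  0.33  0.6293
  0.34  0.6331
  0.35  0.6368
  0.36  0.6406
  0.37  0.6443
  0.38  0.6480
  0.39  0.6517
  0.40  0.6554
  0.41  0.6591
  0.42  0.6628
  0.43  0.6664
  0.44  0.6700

σ√T = 0.49·√0.6667 = 0.4001
d₁ = [ln(360/340) + (0.014 + ½·0.49²)·0.6667] / (σ√T) = (0.0572 + 0.0894) / 0.4001 = 0.3662 which rounds to 0.37
N(d₁) = N(0.37) = 0.6443
Δ_put = N(d₁) − 1 = 0.6443 − 1 = -0.3557

-0.3557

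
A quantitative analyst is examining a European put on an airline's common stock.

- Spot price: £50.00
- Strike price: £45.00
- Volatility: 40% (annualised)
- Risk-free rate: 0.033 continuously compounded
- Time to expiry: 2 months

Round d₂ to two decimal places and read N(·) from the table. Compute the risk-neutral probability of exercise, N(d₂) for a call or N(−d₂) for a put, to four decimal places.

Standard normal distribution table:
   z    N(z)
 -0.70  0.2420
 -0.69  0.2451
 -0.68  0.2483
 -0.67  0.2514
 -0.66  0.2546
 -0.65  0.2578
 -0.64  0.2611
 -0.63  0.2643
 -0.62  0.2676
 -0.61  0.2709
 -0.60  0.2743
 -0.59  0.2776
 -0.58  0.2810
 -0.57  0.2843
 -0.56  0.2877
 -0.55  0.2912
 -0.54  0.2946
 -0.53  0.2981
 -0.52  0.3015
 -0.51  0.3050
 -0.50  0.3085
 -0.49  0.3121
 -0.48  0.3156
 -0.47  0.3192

0.2743

T = 0.1667;  σ√T = 0.1633
d₁ = [ln(50/45) + (0.033 + ½·0.4²)·0.1667] / (σ√T) = (0.1054 + 0.0188) / 0.1633 = 0.7605 → 0.76
d₂ = 0.7605 − 0.1633 = 0.5972 → 0.60
Risk-neutral Pr[S_T < K] = N(−d₂) = N(-0.60) = 0.2743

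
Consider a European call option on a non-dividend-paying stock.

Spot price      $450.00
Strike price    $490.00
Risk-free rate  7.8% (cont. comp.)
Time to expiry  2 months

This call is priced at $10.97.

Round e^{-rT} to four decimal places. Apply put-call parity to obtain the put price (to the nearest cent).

exp(−rT) = exp(−0.078·0.1667) = 0.9871
Put-call parity: C − P = S − K·e^(−rT) = 450 − 490·0.9871 = 450 − 483.6790 = -33.6790
P = C − (C − P) = 10.97 − (-33.6790) = 44.6490

$44.65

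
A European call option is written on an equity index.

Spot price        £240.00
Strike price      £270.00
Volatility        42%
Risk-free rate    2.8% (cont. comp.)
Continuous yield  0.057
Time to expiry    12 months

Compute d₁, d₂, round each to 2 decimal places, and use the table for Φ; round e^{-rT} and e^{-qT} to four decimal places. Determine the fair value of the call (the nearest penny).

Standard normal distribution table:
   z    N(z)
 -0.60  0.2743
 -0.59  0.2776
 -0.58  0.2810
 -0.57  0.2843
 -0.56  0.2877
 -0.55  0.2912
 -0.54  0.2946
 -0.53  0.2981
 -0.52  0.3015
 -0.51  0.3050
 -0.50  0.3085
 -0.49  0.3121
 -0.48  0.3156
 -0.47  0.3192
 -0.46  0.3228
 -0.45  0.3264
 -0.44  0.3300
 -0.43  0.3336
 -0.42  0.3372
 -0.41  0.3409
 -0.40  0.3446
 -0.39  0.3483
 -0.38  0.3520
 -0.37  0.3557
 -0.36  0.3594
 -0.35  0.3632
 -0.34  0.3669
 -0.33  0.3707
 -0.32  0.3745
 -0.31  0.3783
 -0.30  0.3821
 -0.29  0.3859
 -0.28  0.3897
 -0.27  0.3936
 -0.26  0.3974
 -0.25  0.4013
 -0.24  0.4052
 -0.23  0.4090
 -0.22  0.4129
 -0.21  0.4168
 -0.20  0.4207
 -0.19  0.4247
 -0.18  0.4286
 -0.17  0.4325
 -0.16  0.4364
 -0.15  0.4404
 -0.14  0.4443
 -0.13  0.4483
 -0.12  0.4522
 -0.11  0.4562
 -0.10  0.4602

£25.19

T = 1;  σ√T = 0.4200
ln(S/K) + (r − q + σ²/2)T = ln(240/270) + (0.028 − 0.057 + 0.42²/2)·1 = -0.1178 + 0.0592 = -0.0586
d₁ = -0.0586 / 0.4200 = -0.1395 ⇒ -0.14
d₂ = d₁ − σ√T = -0.1395 − 0.4200 = -0.5595 ⇒ -0.56
e^(−qT) = e^(−0.057·1) = 0.9446;  e^(−rT) = e^(−0.028·1) = 0.9724
C = 240·0.9446·N(-0.14) − 270·0.9724·N(-0.56) = 240·0.9446·0.4443 − 270·0.9724·0.2877 = 100.7246 − 75.5351 = 25.1895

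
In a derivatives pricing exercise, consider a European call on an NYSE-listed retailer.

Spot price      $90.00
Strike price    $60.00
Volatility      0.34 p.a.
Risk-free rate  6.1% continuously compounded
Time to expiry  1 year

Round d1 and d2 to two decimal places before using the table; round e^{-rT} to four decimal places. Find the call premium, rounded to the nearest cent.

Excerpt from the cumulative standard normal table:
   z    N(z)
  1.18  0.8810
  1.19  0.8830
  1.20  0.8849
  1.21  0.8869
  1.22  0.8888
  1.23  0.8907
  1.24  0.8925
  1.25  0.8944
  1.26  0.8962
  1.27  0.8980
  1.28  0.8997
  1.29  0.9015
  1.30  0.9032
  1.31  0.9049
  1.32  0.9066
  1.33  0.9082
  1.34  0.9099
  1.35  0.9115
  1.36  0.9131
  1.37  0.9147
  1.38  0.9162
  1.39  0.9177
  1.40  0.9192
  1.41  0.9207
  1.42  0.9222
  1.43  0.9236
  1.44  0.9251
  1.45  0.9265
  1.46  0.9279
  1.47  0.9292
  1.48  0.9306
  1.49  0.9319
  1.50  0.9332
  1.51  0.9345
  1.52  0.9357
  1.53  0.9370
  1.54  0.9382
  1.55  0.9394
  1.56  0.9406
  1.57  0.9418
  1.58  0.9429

σ√T = 0.34·√1 = 0.3400
d₁ = [ln(90/60) + (0.061 + 0.34²/2)·1] / 0.3400 = [0.4055 + 0.1188] / 0.3400 = 1.5420 ≈ 1.54
d₂ = d₁ − σ√T = 1.5420 − 0.3400 = 1.2020 ≈ 1.20
exp(−rT) = exp(−0.061·1) = 0.9408
N(d₁) = N(1.54) = 0.9382;  N(d₂) = N(1.20) = 0.8849
C = 90·0.9382 − 60·0.9408·0.8849 = 84.4380 − 49.9508 = 34.4872

$34.49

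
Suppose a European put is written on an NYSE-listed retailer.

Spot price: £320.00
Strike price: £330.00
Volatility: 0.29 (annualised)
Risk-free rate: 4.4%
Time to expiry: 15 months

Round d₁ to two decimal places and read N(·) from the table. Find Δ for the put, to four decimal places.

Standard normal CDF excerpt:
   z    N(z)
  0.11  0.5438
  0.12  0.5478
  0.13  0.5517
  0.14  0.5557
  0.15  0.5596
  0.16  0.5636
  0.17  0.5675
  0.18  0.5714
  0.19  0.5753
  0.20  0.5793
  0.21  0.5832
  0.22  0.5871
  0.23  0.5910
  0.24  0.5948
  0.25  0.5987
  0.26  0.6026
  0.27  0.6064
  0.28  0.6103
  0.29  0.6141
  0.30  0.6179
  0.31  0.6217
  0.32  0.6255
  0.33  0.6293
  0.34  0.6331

T = 1.25;  σ√T = 0.3242
d₁ = [ln(320/330) + (0.044 + ½·0.29²)·1.25] / (σ√T) = (-0.0308 + 0.1076) / 0.3242 = 0.2368 ⇒ 0.24
N(d₁) = N(0.24) = 0.5948
Δ_put = N(d₁) − 1 = 0.5948 − 1 = -0.4052

-0.4052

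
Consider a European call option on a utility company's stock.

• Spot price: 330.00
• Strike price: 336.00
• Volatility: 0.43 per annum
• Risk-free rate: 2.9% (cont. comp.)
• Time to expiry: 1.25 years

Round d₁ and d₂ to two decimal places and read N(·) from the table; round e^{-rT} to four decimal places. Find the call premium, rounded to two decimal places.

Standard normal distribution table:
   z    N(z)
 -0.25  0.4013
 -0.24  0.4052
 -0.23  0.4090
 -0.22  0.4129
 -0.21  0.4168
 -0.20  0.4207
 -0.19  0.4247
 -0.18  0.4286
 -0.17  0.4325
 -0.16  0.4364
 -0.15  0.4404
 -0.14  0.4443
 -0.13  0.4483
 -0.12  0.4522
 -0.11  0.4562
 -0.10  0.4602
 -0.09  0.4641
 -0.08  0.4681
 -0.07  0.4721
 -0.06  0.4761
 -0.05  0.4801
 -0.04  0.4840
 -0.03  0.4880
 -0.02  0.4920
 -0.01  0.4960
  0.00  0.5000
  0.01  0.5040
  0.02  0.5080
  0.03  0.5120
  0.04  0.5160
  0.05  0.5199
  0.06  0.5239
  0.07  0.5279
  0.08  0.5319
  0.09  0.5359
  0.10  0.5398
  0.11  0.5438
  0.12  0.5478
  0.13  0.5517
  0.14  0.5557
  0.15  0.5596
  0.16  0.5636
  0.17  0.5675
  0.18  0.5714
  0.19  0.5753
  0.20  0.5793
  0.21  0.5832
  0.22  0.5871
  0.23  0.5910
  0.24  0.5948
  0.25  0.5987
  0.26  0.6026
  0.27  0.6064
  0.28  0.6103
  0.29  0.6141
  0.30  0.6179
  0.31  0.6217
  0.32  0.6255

σ√T = 0.43·√1.25 = 0.4808
d₁ = [ln(330/336) + (0.029 + ½·0.43²)·1.25] / (σ√T) = (-0.0180 + 0.1518) / 0.4808 = 0.2783 ≈ 0.28
d₂ = 0.2783 − 0.4808 = -0.2025 ≈ -0.20
e^(−rT) = e^(−0.029·1.25) = 0.9644
N(d₁) = N(0.28) = 0.6103;  N(d₂) = N(-0.20) = 0.4207
C = 330·0.6103 − 336·0.9644·0.4207 = 201.3990 − 136.3230 = 65.0760

65.08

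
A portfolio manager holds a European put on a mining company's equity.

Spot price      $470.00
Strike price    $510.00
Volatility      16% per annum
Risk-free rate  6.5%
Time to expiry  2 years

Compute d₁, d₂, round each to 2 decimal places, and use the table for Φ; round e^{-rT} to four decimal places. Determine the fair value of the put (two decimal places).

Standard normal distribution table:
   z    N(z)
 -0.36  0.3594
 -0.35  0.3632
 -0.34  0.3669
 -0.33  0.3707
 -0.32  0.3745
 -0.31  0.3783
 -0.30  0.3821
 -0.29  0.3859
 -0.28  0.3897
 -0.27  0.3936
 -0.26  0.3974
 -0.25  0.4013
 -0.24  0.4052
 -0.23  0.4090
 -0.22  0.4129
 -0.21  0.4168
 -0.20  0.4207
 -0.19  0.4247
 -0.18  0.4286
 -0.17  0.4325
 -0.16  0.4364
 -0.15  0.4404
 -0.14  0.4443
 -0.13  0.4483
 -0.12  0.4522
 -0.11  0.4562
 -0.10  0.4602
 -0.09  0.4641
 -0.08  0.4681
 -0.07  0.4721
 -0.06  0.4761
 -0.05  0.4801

$31.86

σ√T = 0.16 × 1.4142 = 0.2263
d₁ = [ln(470/510) + (0.065 + 0.16²/2)·2] / 0.2263 = [-0.0817 + 0.1556] / 0.2263 = 0.3267 → 0.33
d₂ = d₁ − σ√T = 0.3267 − 0.2263 = 0.1004 → 0.10
e^(−rT) = e^(−0.065·2) = 0.8781
P = 510·0.8781·N(-0.10) − 470·N(-0.33) = 510·0.8781·0.4602 − 470·0.3707 = 206.0918 − 174.2290 = 31.8628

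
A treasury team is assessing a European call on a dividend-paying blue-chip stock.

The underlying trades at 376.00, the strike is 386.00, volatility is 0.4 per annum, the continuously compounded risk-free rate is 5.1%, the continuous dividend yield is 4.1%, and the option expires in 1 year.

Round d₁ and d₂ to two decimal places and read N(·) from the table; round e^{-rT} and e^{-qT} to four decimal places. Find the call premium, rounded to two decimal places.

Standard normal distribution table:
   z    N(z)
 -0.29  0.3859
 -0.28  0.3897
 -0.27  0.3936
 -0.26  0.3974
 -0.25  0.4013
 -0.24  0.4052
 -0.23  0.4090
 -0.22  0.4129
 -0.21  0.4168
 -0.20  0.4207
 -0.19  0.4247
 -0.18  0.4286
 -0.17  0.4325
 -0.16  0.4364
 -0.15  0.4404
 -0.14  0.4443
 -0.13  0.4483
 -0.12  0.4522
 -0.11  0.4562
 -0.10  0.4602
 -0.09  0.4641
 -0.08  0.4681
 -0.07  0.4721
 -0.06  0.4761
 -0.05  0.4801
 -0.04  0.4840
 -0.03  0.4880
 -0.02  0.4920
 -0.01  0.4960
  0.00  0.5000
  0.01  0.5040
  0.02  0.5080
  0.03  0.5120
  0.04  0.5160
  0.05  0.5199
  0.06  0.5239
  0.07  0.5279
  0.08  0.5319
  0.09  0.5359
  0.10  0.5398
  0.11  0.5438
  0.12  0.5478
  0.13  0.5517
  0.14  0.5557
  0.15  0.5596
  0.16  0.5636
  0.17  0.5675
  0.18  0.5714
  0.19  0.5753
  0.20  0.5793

54.76

T = 1;  σ√T = 0.4000
d₁ = [ln(376/386) + (0.051 − 0.041 + ½·0.4²)·1] / (σ√T) = (-0.0262 + 0.0900) / 0.4000 = 0.1594 ⇒ 0.16
d₂ = 0.1594 − 0.4000 = -0.2406 ⇒ -0.24
e^(−qT) = e^(−0.041·1) = 0.9598;  e^(−rT) = e^(−0.051·1) = 0.9503
N(d₁) = N(0.16) = 0.5636;  N(d₂) = N(-0.24) = 0.4052
C = 376·0.9598·0.5636 − 386·0.9503·0.4052 = 203.3947 − 148.6338 = 54.7609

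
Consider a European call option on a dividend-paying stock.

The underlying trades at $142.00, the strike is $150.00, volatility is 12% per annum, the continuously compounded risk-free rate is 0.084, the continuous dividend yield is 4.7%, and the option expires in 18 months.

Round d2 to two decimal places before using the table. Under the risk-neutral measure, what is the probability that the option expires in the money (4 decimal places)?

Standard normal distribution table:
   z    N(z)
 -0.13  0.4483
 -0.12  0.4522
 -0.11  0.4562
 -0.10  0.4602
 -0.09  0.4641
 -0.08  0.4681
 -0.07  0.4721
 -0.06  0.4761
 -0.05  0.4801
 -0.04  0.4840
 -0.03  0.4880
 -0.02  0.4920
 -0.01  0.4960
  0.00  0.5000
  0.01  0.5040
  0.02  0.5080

0.4721

σ√T = 0.12·√1.5 = 0.1470
ln(S/K) + (r − q + σ²/2)T = ln(142/150) + (0.084 − 0.047 + 0.12²/2)·1.5 = -0.0548 + 0.0663 = 0.0115
d₁ = 0.0115 / 0.1470 = 0.0782 ≈ 0.08
d₂ = d₁ − σ√T = 0.0782 − 0.1470 = -0.0688 ≈ -0.07
Pr(exercise) under Q = N(d₂) = 0.4721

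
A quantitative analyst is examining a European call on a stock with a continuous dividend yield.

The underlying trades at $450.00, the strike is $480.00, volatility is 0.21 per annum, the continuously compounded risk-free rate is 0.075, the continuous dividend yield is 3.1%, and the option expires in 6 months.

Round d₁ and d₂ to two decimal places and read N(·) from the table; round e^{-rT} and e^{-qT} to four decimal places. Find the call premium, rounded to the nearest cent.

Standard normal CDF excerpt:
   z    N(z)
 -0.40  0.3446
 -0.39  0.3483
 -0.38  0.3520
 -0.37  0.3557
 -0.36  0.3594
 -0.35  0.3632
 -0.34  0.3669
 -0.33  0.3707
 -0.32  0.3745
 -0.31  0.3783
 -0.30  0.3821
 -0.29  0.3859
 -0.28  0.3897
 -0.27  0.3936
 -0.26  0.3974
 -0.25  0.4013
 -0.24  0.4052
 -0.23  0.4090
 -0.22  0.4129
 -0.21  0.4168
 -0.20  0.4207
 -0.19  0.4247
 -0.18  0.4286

σ√T = 0.21·√0.5 = 0.1485
d₁ = [ln(450/480) + (0.075 − 0.031 + 0.21²/2)·0.5] / 0.1485 = [-0.0645 + 0.0330] / 0.1485 = -0.2122 → -0.21
d₂ = d₁ − σ√T = -0.2122 − 0.1485 = -0.3607 → -0.36
exp(−qT) = exp(−0.031·0.5) = 0.9846;  exp(−rT) = exp(−0.075·0.5) = 0.9632
N(d₁) = N(-0.21) = 0.4168;  N(d₂) = N(-0.36) = 0.3594
C = 450·0.9846·0.4168 − 480·0.9632·0.3594 = 184.6716 − 166.1636 = 18.5080

$18.51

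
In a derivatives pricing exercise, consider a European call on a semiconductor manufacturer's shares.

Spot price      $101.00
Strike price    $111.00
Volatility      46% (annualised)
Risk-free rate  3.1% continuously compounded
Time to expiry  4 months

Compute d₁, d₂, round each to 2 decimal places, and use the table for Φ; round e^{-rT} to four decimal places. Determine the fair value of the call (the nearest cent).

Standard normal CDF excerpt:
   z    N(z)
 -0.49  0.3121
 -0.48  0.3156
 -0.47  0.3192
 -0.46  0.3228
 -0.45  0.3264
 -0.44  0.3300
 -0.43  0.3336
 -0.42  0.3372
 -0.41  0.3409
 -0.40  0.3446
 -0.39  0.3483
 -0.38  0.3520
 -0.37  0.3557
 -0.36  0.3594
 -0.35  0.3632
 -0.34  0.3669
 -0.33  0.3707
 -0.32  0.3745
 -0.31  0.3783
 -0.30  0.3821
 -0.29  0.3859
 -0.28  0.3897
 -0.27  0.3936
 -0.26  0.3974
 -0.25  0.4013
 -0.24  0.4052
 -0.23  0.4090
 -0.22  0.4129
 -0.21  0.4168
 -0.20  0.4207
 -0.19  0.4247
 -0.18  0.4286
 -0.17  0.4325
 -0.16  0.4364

σ√T = 0.46 × 0.5774 = 0.2656
d₁ = [ln(101/111) + (0.031 + 0.46²/2)·0.3333] / 0.2656 = [-0.0944 + 0.0456] / 0.2656 = -0.1838 → -0.18
d₂ = d₁ − σ√T = -0.1838 − 0.2656 = -0.4494 → -0.45
exp(−rT) = exp(−0.031·0.3333) = 0.9897
N(d₁) = N(-0.18) = 0.4286;  N(d₂) = N(-0.45) = 0.3264
C = 101·0.4286 − 111·0.9897·0.3264 = 43.2886 − 35.8572 = 7.4314

$7.43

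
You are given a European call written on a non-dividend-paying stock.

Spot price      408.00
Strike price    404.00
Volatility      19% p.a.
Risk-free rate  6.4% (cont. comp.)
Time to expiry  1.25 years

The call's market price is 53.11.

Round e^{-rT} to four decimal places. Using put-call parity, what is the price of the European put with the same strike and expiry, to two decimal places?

exp(−rT) = exp(−0.064·1.25) = 0.9231
Put-call parity: C − P = S − K·e^(−rT) = 408 − 404·0.9231 = 408 − 372.9324 = 35.0676
P = C − (C − P) = 53.11 − (35.0676) = 18.0424

18.04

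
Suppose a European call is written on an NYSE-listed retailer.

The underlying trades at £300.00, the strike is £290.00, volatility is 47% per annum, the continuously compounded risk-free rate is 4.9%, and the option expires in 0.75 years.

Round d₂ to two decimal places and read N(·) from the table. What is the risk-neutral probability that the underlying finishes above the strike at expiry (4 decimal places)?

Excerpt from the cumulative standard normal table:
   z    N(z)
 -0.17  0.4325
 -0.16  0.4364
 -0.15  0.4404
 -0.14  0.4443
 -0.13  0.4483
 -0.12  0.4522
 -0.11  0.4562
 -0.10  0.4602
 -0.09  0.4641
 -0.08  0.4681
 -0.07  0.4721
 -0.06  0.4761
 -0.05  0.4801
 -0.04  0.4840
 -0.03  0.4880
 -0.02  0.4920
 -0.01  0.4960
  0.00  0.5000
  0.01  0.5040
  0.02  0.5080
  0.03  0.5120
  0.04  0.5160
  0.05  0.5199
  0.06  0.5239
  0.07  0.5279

σ√T = 0.47 × 0.8660 = 0.4070
d₁ = [ln(300/290) + (0.049 + 0.47²/2)·0.75] / 0.4070 = [0.0339 + 0.1196] / 0.4070 = 0.3771 ⇒ 0.38
d₂ = d₁ − σ√T = 0.3771 − 0.4070 = -0.0299 ⇒ -0.03
Pr(exercise) under Q = N(d₂) = 0.4880

0.4880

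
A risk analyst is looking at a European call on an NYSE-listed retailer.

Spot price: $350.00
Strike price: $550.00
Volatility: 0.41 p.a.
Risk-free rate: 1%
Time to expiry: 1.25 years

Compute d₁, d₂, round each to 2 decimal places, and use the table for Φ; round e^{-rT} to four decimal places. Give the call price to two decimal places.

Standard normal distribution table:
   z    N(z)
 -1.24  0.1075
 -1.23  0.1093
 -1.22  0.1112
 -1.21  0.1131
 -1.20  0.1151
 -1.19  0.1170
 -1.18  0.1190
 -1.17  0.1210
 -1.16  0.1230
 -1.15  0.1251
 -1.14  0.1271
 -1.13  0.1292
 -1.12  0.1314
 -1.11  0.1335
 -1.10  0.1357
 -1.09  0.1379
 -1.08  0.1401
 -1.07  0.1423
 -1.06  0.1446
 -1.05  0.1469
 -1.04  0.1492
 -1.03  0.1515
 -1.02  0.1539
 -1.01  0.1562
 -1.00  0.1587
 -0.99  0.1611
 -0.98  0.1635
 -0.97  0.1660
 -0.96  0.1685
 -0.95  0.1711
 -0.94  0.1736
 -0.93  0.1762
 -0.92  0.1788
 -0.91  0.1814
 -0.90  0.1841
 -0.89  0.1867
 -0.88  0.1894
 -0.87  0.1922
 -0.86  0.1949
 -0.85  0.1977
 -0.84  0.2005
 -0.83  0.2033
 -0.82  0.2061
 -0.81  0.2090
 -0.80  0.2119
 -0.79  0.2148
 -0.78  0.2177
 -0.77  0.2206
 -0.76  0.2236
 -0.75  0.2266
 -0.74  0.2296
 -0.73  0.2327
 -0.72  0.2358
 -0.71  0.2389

σ√T = 0.41 × 1.1180 = 0.4584
d₁ = [ln(350/550) + (0.01 + 0.41²/2)·1.25] / 0.4584 = [-0.4520 + 0.1176] / 0.4584 = -0.7296 → -0.73
d₂ = d₁ − σ√T = -0.7296 − 0.4584 = -1.1879 → -1.19
e^(−rT) = e^(−0.01·1.25) = 0.9876
C = 350·N(-0.73) − 550·0.9876·N(-1.19) = 350·0.2327 − 550·0.9876·0.1170 = 81.4450 − 63.5521 = 17.8929

$17.89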